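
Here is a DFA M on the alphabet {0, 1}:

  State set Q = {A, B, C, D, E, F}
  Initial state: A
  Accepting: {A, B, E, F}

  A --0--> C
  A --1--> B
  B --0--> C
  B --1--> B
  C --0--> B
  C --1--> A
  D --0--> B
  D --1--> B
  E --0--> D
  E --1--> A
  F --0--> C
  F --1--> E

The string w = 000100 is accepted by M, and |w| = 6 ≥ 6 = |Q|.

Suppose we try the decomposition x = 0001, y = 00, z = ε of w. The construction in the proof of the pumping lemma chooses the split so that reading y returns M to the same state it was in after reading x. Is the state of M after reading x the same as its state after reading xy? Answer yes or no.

Run of M on the first 6 characters of w = 0 0 0 1 0 0:
  step 0: A  (start)
  step 1: C  (read 0: A→C)
  step 2: B  (read 0: C→B)
  step 3: C  (read 0: B→C)
  step 4: A  (read 1: C→A)
  step 5: C  (read 0: A→C)
  step 6: B  (read 0: C→B)

After x (step 4): A. After xy (step 6): B.
They differ (A ≠ B), so y is not a cycle from the state after x; this split is not the one the pumping-lemma construction produces, and pumping y need not keep the string in L(M).

no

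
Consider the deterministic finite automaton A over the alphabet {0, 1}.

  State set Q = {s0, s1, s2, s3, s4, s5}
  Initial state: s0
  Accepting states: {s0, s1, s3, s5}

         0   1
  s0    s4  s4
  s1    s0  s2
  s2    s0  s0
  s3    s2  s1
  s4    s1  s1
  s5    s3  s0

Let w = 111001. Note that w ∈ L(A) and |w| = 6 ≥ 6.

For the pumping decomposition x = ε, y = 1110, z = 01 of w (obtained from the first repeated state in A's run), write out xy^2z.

1110111001

xy^2z = ε·1110·1110·01 = 1110111001.
Reading y = 1110 takes A from s0 back to s0, so after x·y·y the machine is still in s0, and z then leads to the accepting state s1. Hence 1110111001 ∈ L(A).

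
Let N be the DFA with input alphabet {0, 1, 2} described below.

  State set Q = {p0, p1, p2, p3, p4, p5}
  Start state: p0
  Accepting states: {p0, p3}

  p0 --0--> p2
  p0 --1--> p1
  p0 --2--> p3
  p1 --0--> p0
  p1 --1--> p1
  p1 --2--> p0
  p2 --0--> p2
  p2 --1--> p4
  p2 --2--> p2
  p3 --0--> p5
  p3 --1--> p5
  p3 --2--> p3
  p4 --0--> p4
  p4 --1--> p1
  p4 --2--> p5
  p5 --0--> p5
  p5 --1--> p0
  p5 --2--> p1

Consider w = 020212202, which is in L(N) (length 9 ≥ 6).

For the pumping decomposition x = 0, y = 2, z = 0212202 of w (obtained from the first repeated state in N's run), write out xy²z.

xy^2z = 0·2·2·0212202 = 0220212202.
Reading y = 2 takes N from p2 back to p2, so after x·y·y the machine is still in p2, and z then leads to the accepting state p3. Hence 0220212202 ∈ L(N).

0220212202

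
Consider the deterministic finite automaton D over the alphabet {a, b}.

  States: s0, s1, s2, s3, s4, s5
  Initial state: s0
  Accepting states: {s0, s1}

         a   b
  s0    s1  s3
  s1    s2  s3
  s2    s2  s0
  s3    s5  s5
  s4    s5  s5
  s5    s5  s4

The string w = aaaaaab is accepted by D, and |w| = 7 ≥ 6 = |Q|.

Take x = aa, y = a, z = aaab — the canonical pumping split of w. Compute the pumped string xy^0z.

aaaaab

xy⁰z = xz = aa·aaab = aaaaab.
Reading y = a takes D from s2 back to s2, so after x the machine is still in s2, and z then leads to the accepting state s0. Hence aaaaab ∈ L(D).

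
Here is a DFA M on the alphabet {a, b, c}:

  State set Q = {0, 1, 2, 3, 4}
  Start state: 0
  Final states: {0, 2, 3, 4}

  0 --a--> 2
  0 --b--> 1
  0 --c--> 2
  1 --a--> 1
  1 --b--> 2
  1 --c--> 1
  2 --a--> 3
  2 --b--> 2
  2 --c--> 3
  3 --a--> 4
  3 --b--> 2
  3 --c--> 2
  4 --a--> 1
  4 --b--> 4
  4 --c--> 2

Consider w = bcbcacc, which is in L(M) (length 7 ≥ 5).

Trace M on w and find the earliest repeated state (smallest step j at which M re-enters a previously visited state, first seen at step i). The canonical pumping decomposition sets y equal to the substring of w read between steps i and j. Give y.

c

Run of M on w = b c b c a c c:
  step 0: 0  (start)
  step 1: 1  (read b: 0→1)
  step 2: 1  (read c: 1→1)   ← first repeat (1 seen earlier)
  step 3: 2  (read b: 1→2)
  step 4: 3  (read c: 2→3)
  step 5: 4  (read a: 3→4)
  step 6: 2  (read c: 4→2)
  step 7: 3  (read c: 2→3)

So i = 1, j = 2, giving x = w[0:1] = b, y = w[1:2] = c, z = w[2:7] = bcacc.
Check: |xy| = 2 ≤ 5 and |y| = 1 ≥ 1. Reading y takes M from 1 back to 1, so every xyⁱz is accepted.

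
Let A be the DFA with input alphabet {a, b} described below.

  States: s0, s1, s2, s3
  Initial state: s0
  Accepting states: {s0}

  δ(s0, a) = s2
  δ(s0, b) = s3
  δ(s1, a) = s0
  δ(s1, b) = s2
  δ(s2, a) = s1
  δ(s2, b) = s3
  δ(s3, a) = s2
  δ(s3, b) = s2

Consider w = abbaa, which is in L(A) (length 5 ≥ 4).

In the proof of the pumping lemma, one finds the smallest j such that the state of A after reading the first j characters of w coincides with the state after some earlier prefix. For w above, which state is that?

State sequence: s0 -a-> s2 -b-> s3 -b-> s2 -a-> s1 -a-> s0
First repeat at step 3: s2 was already visited.

The earliest repeat is at step j = 3: A is in s2, which it already visited at step i = 1.
The DFA has 4 states, so the proof of the pumping lemma guarantees a repeated state among the first 4+1 visited; the segment between the two visits is the pumpable y.

s2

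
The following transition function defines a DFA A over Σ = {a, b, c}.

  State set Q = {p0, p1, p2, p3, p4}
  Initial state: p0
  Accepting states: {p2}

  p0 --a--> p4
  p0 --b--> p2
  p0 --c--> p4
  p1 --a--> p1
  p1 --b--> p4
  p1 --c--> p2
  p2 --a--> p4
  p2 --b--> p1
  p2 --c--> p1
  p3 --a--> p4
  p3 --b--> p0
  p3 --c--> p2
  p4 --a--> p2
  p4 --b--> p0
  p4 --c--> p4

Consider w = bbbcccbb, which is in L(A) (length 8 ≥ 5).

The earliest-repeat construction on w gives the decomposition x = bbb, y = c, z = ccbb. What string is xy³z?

xy^3z = bbb·c·c·c·ccbb = bbbcccccbb.
Reading y = c takes A from p4 back to p4, so after x·y·y·y the machine is still in p4, and z then leads to the accepting state p2. Hence bbbcccccbb ∈ L(A).

bbbcccccbb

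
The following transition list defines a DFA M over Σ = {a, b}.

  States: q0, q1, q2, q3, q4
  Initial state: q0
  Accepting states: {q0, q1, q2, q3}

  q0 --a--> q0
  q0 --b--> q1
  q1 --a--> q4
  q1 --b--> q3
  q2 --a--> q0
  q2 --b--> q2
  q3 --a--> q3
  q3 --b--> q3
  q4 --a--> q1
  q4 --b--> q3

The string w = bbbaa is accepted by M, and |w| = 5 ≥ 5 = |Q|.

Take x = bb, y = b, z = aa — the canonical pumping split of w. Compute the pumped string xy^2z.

bbbbaa

xy^2z = bb·b·b·aa = bbbbaa.
Reading y = b takes M from q3 back to q3, so after x·y·y the machine is still in q3, and z then leads to the accepting state q3. Hence bbbbaa ∈ L(M).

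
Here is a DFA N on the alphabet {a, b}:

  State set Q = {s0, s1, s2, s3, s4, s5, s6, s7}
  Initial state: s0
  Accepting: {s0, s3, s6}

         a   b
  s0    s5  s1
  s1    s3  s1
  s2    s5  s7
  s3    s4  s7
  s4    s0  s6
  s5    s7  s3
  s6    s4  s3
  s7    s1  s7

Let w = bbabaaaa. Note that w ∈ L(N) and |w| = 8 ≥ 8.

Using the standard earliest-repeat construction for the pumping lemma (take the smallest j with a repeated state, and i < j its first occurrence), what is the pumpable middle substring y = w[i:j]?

State sequence: s0 -b-> s1 -b-> s1 -a-> s3 -b-> s7 -a-> s1 -a-> s3 -a-> s4 -a-> s0
First repeat at step 2: s1 was already visited.

So i = 1, j = 2, giving x = w[0:1] = b, y = w[1:2] = b, z = w[2:8] = abaaaa.
Check: |xy| = 2 ≤ 8 and |y| = 1 ≥ 1. Reading y takes N from s1 back to s1, so every xyⁱz is accepted.

b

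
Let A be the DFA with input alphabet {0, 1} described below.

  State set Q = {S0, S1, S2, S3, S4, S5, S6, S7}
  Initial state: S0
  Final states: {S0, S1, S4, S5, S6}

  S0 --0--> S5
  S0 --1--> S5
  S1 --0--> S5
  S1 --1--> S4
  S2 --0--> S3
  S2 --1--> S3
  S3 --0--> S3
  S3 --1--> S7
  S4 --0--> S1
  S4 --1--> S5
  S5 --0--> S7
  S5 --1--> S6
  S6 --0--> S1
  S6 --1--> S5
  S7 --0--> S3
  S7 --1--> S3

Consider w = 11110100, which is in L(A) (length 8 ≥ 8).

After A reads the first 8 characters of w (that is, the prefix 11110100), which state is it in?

S5

State sequence: S0 -1-> S5 -1-> S6 -1-> S5 -1-> S6 -0-> S1 -1-> S4 -0-> S1 -0-> S5

After reading 8 characters, A is in state S5.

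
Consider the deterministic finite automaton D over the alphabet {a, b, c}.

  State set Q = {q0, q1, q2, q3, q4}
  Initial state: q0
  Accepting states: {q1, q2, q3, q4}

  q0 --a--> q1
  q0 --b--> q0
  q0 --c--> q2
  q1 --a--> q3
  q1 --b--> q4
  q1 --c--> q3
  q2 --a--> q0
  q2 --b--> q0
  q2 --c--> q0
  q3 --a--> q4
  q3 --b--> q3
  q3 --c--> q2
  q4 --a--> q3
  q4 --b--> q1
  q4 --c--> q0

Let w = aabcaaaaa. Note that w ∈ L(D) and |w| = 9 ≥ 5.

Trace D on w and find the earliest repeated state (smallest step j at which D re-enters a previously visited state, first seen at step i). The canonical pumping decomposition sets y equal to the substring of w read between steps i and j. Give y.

b

Run of D on w = a a b c a a a a a:
  step 0: q0  (start)
  step 1: q1  (read a: q0→q1)
  step 2: q3  (read a: q1→q3)
  step 3: q3  (read b: q3→q3)   ← first repeat (q3 seen earlier)
  step 4: q2  (read c: q3→q2)
  step 5: q0  (read a: q2→q0)
  step 6: q1  (read a: q0→q1)
  step 7: q3  (read a: q1→q3)
  step 8: q4  (read a: q3→q4)
  step 9: q3  (read a: q4→q3)

So i = 2, j = 3, giving x = w[0:2] = aa, y = w[2:3] = b, z = w[3:9] = caaaaa.
Check: |xy| = 3 ≤ 5 and |y| = 1 ≥ 1. Reading y takes D from q3 back to q3, so every xyⁱz is accepted.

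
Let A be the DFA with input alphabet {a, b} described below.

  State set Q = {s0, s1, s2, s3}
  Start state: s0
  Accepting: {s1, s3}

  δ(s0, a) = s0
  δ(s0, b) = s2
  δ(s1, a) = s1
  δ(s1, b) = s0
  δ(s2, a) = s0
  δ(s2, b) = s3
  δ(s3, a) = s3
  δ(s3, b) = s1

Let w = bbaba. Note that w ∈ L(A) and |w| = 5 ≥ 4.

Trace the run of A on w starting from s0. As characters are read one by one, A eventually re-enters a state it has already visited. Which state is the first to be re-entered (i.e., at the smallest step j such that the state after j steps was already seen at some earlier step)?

Run of A on w = b b a b a:
  step 0: s0  (start)
  step 1: s2  (read b: s0→s2)
  step 2: s3  (read b: s2→s3)
  step 3: s3  (read a: s3→s3)   ← first repeat (s3 seen earlier)
  step 4: s1  (read b: s3→s1)
  step 5: s1  (read a: s1→s1)

The earliest repeat is at step j = 3: A is in s3, which it already visited at step i = 2.
Pumping length from the standard proof: p = 4 (the number of states). The repeated state found above gives |xy| = j ≤ 4 and |y| = j − i ≥ 1.

s3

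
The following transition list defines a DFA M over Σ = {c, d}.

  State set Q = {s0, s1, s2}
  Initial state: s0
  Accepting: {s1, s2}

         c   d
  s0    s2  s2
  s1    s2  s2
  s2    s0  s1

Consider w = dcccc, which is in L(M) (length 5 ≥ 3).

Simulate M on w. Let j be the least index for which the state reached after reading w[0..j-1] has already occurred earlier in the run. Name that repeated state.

s0

State sequence: s0 -d-> s2 -c-> s0 -c-> s2 -c-> s0 -c-> s2
First repeat at step 2: s0 was already visited.

The earliest repeat is at step j = 2: M is in s0, which it already visited at step i = 0.
Since M has 3 states, any run of length ≥ 3 visits 3+1 states, so by pigeonhole some state repeats within the first 3 steps — that repeat gives the pumpable loop.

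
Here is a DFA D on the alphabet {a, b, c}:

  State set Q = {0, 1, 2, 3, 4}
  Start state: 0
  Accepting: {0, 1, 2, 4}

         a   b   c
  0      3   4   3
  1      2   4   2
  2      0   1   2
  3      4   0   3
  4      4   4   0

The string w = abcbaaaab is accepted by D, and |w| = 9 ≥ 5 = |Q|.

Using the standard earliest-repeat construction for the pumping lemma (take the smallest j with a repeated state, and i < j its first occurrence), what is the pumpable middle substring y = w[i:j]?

State sequence: 0 -a-> 3 -b-> 0 -c-> 3 -b-> 0 -a-> 3 -a-> 4 -a-> 4 -a-> 4 -b-> 4
First repeat at step 2: 0 was already visited.

So i = 0, j = 2, giving x = w[0:0] = ε, y = w[0:2] = ab, z = w[2:9] = cbaaaab.
Check: |xy| = 2 ≤ 5 and |y| = 2 ≥ 1. Reading y takes D from 0 back to 0, so every xyⁱz is accepted.
The DFA has 5 states, so the proof of the pumping lemma guarantees a repeated state among the first 5+1 visited; the segment between the two visits is the pumpable y.

ab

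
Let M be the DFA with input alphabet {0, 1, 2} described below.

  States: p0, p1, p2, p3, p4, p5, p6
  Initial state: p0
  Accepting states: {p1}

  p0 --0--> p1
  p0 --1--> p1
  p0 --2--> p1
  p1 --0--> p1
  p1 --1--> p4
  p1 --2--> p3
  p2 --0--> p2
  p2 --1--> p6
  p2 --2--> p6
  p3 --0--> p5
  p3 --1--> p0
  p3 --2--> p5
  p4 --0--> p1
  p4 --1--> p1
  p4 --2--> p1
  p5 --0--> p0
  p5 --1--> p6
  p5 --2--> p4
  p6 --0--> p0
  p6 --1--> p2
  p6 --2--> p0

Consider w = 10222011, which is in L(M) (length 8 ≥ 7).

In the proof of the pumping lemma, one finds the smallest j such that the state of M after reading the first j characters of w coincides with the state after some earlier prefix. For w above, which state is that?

p1

State sequence: p0 -1-> p1 -0-> p1 -2-> p3 -2-> p5 -2-> p4 -0-> p1 -1-> p4 -1-> p1
First repeat at step 2: p1 was already visited.

The earliest repeat is at step j = 2: M is in p1, which it already visited at step i = 1.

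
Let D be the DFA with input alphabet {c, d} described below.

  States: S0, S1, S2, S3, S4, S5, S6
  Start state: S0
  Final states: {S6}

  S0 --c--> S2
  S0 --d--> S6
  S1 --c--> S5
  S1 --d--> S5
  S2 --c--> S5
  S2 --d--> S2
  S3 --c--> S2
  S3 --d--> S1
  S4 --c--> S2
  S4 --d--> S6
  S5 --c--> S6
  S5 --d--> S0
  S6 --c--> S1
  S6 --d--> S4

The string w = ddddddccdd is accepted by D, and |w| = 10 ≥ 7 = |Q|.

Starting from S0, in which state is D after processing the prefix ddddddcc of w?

State sequence: S0 -d-> S6 -d-> S4 -d-> S6 -d-> S4 -d-> S6 -d-> S4 -c-> S2 -c-> S5

After reading 8 characters, D is in state S5.

S5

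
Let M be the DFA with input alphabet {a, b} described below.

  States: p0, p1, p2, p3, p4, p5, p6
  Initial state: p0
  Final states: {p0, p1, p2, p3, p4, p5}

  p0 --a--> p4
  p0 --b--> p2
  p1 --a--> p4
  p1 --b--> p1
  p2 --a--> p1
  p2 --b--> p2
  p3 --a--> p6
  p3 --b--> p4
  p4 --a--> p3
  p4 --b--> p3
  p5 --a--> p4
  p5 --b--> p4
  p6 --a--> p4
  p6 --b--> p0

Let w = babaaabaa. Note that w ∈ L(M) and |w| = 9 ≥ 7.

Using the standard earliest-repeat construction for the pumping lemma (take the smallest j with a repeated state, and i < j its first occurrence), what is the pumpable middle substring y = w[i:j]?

b

Run of M on w = b a b a a a b a a:
  step 0: p0  (start)
  step 1: p2  (read b: p0→p2)
  step 2: p1  (read a: p2→p1)
  step 3: p1  (read b: p1→p1)   ← first repeat (p1 seen earlier)
  step 4: p4  (read a: p1→p4)
  step 5: p3  (read a: p4→p3)
  step 6: p6  (read a: p3→p6)
  step 7: p0  (read b: p6→p0)
  step 8: p4  (read a: p0→p4)
  step 9: p3  (read a: p4→p3)

So i = 2, j = 3, giving x = w[0:2] = ba, y = w[2:3] = b, z = w[3:9] = aaabaa.
Check: |xy| = 3 ≤ 7 and |y| = 1 ≥ 1. Reading y takes M from p1 back to p1, so every xyⁱz is accepted.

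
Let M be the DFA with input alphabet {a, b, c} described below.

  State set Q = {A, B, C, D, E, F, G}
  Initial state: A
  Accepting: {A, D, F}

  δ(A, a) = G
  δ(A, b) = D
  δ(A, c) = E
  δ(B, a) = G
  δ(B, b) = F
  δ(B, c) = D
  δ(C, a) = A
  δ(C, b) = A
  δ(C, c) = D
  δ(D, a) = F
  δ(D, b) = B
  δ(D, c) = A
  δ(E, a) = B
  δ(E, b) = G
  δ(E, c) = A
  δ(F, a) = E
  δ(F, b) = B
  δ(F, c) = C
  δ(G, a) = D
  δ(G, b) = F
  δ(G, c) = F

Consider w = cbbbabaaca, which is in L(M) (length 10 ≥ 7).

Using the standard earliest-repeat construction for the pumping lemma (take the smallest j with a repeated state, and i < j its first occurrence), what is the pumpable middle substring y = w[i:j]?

bba

State sequence: A -c-> E -b-> G -b-> F -b-> B -a-> G -b-> F -a-> E -a-> B -c-> D -a-> F
First repeat at step 5: G was already visited.

So i = 2, j = 5, giving x = w[0:2] = cb, y = w[2:5] = bba, z = w[5:10] = baaca.
Check: |xy| = 5 ≤ 7 and |y| = 3 ≥ 1. Reading y takes M from G back to G, so every xyⁱz is accepted.
Pumping length from the standard proof: p = 7 (the number of states). The repeated state found above gives |xy| = j ≤ 7 and |y| = j − i ≥ 1.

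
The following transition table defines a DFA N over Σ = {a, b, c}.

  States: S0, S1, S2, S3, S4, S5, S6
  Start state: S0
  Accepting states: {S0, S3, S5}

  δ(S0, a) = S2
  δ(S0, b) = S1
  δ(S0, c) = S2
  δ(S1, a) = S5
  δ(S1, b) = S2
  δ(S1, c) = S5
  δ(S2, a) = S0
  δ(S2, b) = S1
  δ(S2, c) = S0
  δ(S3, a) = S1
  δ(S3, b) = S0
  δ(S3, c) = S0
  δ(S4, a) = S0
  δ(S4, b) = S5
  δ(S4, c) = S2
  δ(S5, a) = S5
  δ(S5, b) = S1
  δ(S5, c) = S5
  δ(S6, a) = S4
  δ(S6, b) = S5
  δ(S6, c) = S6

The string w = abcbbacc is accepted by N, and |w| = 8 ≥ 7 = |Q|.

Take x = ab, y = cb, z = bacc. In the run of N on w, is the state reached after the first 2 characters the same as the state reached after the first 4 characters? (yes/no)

State sequence: S0 -a-> S2 -b-> S1 -c-> S5 -b-> S1

After x (step 2): S1. After xy (step 4): S1.
They match, so y = cb drives N around a cycle from S1 back to itself; pumping y any number of times keeps N in S1 before reading z, and xyⁱz ∈ L(N) for every i ≥ 0.

yes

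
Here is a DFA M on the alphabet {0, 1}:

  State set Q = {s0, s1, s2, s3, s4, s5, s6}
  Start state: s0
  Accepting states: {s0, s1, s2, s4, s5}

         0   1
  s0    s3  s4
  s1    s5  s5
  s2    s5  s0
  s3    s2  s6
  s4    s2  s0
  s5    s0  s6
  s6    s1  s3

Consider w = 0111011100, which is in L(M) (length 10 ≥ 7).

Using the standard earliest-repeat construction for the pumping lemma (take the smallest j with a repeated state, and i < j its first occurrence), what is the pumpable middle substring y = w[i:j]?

State sequence: s0 -0-> s3 -1-> s6 -1-> s3 -1-> s6 -0-> s1 -1-> s5 -1-> s6 -1-> s3 -0-> s2 -0-> s5
First repeat at step 3: s3 was already visited.

So i = 1, j = 3, giving x = w[0:1] = 0, y = w[1:3] = 11, z = w[3:10] = 1011100.
Check: |xy| = 3 ≤ 7 and |y| = 2 ≥ 1. Reading y takes M from s3 back to s3, so every xyⁱz is accepted.
With |Q| = 7, pigeonhole forces a state repeat no later than step 7; the substring read between the first and second visits to that state can be pumped.

11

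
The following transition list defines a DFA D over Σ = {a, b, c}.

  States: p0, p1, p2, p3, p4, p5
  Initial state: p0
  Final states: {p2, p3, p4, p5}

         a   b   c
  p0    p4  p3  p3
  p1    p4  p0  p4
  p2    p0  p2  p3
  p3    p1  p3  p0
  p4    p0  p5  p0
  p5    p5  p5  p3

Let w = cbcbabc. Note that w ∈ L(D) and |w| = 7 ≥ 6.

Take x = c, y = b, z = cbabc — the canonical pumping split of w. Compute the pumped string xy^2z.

cbbcbabc

xy^2z = c·b·b·cbabc = cbbcbabc.
Reading y = b takes D from p3 back to p3, so after x·y·y the machine is still in p3, and z then leads to the accepting state p3. Hence cbbcbabc ∈ L(D).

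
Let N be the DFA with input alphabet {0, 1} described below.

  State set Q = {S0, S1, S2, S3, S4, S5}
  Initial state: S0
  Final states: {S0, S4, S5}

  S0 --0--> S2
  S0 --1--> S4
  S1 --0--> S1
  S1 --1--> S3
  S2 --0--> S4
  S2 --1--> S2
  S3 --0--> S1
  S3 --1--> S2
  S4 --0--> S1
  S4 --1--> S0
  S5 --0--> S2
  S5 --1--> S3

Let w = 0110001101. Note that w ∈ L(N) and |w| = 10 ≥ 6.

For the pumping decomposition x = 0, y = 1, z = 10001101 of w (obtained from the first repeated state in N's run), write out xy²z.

xy^2z = 0·1·1·10001101 = 01110001101.
Reading y = 1 takes N from S2 back to S2, so after x·y·y the machine is still in S2, and z then leads to the accepting state S0. Hence 01110001101 ∈ L(N).

01110001101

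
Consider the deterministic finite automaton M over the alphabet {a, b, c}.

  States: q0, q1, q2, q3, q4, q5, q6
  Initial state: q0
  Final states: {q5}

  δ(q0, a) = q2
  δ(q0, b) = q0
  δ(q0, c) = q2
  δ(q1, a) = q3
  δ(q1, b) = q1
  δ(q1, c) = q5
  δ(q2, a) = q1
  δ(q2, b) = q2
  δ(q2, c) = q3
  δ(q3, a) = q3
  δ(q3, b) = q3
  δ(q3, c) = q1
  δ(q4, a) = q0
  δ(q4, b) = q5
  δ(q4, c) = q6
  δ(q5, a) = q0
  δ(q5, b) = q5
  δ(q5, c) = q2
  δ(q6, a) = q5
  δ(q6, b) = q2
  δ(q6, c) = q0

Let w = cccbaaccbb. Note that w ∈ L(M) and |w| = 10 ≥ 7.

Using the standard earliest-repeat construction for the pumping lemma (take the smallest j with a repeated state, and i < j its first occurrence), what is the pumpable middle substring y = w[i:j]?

State sequence: q0 -c-> q2 -c-> q3 -c-> q1 -b-> q1 -a-> q3 -a-> q3 -c-> q1 -c-> q5 -b-> q5 -b-> q5
First repeat at step 4: q1 was already visited.

So i = 3, j = 4, giving x = w[0:3] = ccc, y = w[3:4] = b, z = w[4:10] = aaccbb.
Check: |xy| = 4 ≤ 7 and |y| = 1 ≥ 1. Reading y takes M from q1 back to q1, so every xyⁱz is accepted.
Pumping length from the standard proof: p = 7 (the number of states). The repeated state found above gives |xy| = j ≤ 7 and |y| = j − i ≥ 1.

b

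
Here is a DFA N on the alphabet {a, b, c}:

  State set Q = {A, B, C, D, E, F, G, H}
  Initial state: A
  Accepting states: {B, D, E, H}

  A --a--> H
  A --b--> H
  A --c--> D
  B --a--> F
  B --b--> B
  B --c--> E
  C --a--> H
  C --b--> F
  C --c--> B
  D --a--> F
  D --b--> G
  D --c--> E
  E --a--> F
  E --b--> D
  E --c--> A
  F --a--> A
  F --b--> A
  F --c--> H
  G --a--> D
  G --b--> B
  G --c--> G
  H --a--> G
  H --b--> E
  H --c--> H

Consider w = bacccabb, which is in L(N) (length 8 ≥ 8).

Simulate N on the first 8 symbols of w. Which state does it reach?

Run of N on the first 8 characters of w = b a c c c a b b:
  step 0: A  (start)
  step 1: H  (read b: A→H)
  step 2: G  (read a: H→G)
  step 3: G  (read c: G→G)
  step 4: G  (read c: G→G)
  step 5: G  (read c: G→G)
  step 6: D  (read a: G→D)
  step 7: G  (read b: D→G)
  step 8: B  (read b: G→B)

After reading 8 characters, N is in state B.
(This kind of state-tracing is the core of the pumping-lemma construction: with 8 states, pigeonhole forces a repeat within the first 8 steps.)

B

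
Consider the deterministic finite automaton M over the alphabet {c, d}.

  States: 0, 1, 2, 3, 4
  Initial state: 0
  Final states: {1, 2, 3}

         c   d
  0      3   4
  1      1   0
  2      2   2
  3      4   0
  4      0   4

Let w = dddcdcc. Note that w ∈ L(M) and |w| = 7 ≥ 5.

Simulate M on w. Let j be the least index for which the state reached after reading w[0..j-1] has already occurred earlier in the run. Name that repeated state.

4

Run of M on w = d d d c d c c:
  step 0: 0  (start)
  step 1: 4  (read d: 0→4)
  step 2: 4  (read d: 4→4)   ← first repeat (4 seen earlier)
  step 3: 4  (read d: 4→4)
  step 4: 0  (read c: 4→0)
  step 5: 4  (read d: 0→4)
  step 6: 0  (read c: 4→0)
  step 7: 3  (read c: 0→3)

The earliest repeat is at step j = 2: M is in 4, which it already visited at step i = 1.
With |Q| = 5, pigeonhole forces a state repeat no later than step 5; the substring read between the first and second visits to that state can be pumped.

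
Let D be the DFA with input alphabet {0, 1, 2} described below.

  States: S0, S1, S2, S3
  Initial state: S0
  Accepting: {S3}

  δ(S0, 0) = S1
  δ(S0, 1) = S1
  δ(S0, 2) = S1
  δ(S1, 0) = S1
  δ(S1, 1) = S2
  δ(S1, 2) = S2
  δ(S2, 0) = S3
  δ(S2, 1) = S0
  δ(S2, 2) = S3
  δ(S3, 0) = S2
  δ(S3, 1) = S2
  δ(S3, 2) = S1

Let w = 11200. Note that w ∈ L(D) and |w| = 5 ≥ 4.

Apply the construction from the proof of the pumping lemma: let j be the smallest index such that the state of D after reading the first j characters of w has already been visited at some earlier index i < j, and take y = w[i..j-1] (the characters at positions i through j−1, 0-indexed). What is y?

State sequence: S0 -1-> S1 -1-> S2 -2-> S3 -0-> S2 -0-> S3
First repeat at step 4: S2 was already visited.

So i = 2, j = 4, giving x = w[0:2] = 11, y = w[2:4] = 20, z = w[4:5] = 0.
Check: |xy| = 4 ≤ 4 and |y| = 2 ≥ 1. Reading y takes D from S2 back to S2, so every xyⁱz is accepted.

20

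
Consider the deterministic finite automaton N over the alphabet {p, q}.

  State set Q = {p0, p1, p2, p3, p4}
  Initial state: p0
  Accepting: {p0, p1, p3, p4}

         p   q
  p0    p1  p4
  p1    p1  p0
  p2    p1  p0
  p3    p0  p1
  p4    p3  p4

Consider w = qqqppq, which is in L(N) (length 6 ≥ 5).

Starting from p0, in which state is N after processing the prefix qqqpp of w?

State sequence: p0 -q-> p4 -q-> p4 -q-> p4 -p-> p3 -p-> p0

After reading 5 characters, N is in state p0.
(This kind of state-tracing is the core of the pumping-lemma construction: with 5 states, pigeonhole forces a repeat within the first 5 steps.)

p0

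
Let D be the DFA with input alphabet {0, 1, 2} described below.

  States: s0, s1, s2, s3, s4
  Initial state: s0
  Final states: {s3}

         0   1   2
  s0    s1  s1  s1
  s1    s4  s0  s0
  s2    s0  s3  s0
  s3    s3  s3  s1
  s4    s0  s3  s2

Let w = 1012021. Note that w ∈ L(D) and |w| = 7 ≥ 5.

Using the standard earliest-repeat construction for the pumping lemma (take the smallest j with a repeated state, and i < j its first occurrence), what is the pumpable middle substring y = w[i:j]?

012

Run of D on w = 1 0 1 2 0 2 1:
  step 0: s0  (start)
  step 1: s1  (read 1: s0→s1)
  step 2: s4  (read 0: s1→s4)
  step 3: s3  (read 1: s4→s3)
  step 4: s1  (read 2: s3→s1)   ← first repeat (s1 seen earlier)
  step 5: s4  (read 0: s1→s4)
  step 6: s2  (read 2: s4→s2)
  step 7: s3  (read 1: s2→s3)

So i = 1, j = 4, giving x = w[0:1] = 1, y = w[1:4] = 012, z = w[4:7] = 021.
Check: |xy| = 4 ≤ 5 and |y| = 3 ≥ 1. Reading y takes D from s1 back to s1, so every xyⁱz is accepted.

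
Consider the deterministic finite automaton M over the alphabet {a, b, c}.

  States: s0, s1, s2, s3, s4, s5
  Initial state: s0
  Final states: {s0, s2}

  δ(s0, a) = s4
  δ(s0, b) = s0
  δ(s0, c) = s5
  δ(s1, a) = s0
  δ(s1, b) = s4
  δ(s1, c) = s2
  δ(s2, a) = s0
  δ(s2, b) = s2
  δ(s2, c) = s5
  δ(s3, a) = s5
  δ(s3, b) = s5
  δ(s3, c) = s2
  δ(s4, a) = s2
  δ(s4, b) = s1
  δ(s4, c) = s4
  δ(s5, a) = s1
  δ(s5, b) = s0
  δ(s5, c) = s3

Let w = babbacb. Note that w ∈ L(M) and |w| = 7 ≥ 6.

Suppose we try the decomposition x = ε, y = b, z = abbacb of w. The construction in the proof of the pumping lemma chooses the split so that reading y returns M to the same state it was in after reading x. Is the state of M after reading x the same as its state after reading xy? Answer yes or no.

Run of M on the first 1 characters of w = b:
  step 0: s0  (start)
  step 1: s0  (read b: s0→s0)

After x (step 0): s0. After xy (step 1): s0.
They match, so y = b drives M around a cycle from s0 back to itself; pumping y any number of times keeps M in s0 before reading z, and xyⁱz ∈ L(M) for every i ≥ 0.

yes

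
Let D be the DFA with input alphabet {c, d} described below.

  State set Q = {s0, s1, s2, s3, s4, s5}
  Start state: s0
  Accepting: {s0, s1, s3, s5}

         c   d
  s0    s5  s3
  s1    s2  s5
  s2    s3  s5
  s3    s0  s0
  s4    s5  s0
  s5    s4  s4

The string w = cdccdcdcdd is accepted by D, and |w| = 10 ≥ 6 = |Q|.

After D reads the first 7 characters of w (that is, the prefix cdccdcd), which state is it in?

Run of D on the first 7 characters of w = c d c c d c d:
  step 0: s0  (start)
  step 1: s5  (read c: s0→s5)
  step 2: s4  (read d: s5→s4)
  step 3: s5  (read c: s4→s5)
  step 4: s4  (read c: s5→s4)
  step 5: s0  (read d: s4→s0)
  step 6: s5  (read c: s0→s5)
  step 7: s4  (read d: s5→s4)

After reading 7 characters, D is in state s4.
(This kind of state-tracing is the core of the pumping-lemma construction: with 6 states, pigeonhole forces a repeat within the first 6 steps.)

s4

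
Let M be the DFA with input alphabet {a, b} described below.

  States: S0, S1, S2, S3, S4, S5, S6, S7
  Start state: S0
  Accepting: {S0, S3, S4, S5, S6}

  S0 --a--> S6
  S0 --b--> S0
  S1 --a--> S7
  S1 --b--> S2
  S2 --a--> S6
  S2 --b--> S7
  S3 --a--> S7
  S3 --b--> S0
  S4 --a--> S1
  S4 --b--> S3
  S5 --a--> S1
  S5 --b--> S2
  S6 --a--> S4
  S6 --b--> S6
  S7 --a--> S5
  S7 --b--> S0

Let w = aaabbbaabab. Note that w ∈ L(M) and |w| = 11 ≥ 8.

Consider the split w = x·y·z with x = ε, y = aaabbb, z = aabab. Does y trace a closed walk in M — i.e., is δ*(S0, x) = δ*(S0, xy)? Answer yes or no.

Run of M on the first 6 characters of w = a a a b b b:
  step 0: S0  (start)
  step 1: S6  (read a: S0→S6)
  step 2: S4  (read a: S6→S4)
  step 3: S1  (read a: S4→S1)
  step 4: S2  (read b: S1→S2)
  step 5: S7  (read b: S2→S7)
  step 6: S0  (read b: S7→S0)

After x (step 0): S0. After xy (step 6): S0.
They match, so y = aaabbb drives M around a cycle from S0 back to itself; pumping y any number of times keeps M in S0 before reading z, and xyⁱz ∈ L(M) for every i ≥ 0.

yes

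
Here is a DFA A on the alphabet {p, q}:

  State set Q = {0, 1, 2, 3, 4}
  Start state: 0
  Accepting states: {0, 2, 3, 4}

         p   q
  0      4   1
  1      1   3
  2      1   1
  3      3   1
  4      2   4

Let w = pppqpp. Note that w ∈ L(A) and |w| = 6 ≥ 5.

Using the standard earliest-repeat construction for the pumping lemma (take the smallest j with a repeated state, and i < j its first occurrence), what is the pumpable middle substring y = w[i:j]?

State sequence: 0 -p-> 4 -p-> 2 -p-> 1 -q-> 3 -p-> 3 -p-> 3
First repeat at step 5: 3 was already visited.

So i = 4, j = 5, giving x = w[0:4] = pppq, y = w[4:5] = p, z = w[5:6] = p.
Check: |xy| = 5 ≤ 5 and |y| = 1 ≥ 1. Reading y takes A from 3 back to 3, so every xyⁱz is accepted.
Pumping length from the standard proof: p = 5 (the number of states). The repeated state found above gives |xy| = j ≤ 5 and |y| = j − i ≥ 1.

p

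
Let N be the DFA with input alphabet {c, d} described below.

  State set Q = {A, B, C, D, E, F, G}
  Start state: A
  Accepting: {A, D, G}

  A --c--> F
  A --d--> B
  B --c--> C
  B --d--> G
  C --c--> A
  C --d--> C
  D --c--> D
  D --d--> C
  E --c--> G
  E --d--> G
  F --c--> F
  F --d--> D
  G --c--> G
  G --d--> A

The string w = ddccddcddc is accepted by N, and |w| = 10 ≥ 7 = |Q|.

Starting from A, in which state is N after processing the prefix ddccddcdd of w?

C

Run of N on the first 9 characters of w = d d c c d d c d d:
  step 0: A  (start)
  step 1: B  (read d: A→B)
  step 2: G  (read d: B→G)
  step 3: G  (read c: G→G)
  step 4: G  (read c: G→G)
  step 5: A  (read d: G→A)
  step 6: B  (read d: A→B)
  step 7: C  (read c: B→C)
  step 8: C  (read d: C→C)
  step 9: C  (read d: C→C)

After reading 9 characters, N is in state C.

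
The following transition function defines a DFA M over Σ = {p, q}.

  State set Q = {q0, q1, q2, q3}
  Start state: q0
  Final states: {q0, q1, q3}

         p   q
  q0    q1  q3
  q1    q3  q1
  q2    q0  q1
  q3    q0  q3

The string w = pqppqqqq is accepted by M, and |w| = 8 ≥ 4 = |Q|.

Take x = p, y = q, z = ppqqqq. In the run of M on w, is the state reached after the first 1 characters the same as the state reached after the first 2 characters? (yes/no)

State sequence: q0 -p-> q1 -q-> q1

After x (step 1): q1. After xy (step 2): q1.
They match, so y = q drives M around a cycle from q1 back to itself; pumping y any number of times keeps M in q1 before reading z, and xyⁱz ∈ L(M) for every i ≥ 0.

yes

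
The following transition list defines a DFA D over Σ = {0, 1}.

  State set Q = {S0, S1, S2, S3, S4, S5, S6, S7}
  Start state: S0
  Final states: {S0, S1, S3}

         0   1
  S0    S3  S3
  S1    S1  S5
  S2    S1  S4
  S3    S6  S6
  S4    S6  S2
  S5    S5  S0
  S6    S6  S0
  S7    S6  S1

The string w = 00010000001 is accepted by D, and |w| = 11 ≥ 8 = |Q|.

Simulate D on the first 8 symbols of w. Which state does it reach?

State sequence: S0 -0-> S3 -0-> S6 -0-> S6 -1-> S0 -0-> S3 -0-> S6 -0-> S6 -0-> S6

After reading 8 characters, D is in state S6.
(This kind of state-tracing is the core of the pumping-lemma construction: with 8 states, pigeonhole forces a repeat within the first 8 steps.)

S6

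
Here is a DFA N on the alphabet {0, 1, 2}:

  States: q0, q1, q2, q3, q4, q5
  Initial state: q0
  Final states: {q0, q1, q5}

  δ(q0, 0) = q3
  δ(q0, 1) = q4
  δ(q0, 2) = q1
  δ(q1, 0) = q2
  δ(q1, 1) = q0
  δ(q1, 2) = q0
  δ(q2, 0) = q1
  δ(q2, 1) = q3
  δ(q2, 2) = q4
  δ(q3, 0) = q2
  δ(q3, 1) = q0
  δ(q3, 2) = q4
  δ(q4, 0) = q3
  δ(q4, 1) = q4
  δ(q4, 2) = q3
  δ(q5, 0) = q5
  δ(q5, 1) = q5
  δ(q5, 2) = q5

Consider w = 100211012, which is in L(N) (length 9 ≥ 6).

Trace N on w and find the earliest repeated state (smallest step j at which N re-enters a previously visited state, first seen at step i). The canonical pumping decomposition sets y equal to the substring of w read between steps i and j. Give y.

Run of N on w = 1 0 0 2 1 1 0 1 2:
  step 0: q0  (start)
  step 1: q4  (read 1: q0→q4)
  step 2: q3  (read 0: q4→q3)
  step 3: q2  (read 0: q3→q2)
  step 4: q4  (read 2: q2→q4)   ← first repeat (q4 seen earlier)
  step 5: q4  (read 1: q4→q4)
  step 6: q4  (read 1: q4→q4)
  step 7: q3  (read 0: q4→q3)
  step 8: q0  (read 1: q3→q0)
  step 9: q1  (read 2: q0→q1)

So i = 1, j = 4, giving x = w[0:1] = 1, y = w[1:4] = 002, z = w[4:9] = 11012.
Check: |xy| = 4 ≤ 6 and |y| = 3 ≥ 1. Reading y takes N from q4 back to q4, so every xyⁱz is accepted.

002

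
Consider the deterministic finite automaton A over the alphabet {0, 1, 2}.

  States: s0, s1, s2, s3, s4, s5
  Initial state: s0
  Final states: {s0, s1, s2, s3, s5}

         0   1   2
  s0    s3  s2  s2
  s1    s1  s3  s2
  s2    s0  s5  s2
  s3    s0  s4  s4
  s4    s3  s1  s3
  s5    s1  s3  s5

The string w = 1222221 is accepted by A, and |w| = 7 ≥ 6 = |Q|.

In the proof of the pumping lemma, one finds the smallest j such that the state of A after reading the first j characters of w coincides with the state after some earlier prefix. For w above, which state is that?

s2

Run of A on w = 1 2 2 2 2 2 1:
  step 0: s0  (start)
  step 1: s2  (read 1: s0→s2)
  step 2: s2  (read 2: s2→s2)   ← first repeat (s2 seen earlier)
  step 3: s2  (read 2: s2→s2)
  step 4: s2  (read 2: s2→s2)
  step 5: s2  (read 2: s2→s2)
  step 6: s2  (read 2: s2→s2)
  step 7: s5  (read 1: s2→s5)

The earliest repeat is at step j = 2: A is in s2, which it already visited at step i = 1.
Pumping length from the standard proof: p = 6 (the number of states). The repeated state found above gives |xy| = j ≤ 6 and |y| = j − i ≥ 1.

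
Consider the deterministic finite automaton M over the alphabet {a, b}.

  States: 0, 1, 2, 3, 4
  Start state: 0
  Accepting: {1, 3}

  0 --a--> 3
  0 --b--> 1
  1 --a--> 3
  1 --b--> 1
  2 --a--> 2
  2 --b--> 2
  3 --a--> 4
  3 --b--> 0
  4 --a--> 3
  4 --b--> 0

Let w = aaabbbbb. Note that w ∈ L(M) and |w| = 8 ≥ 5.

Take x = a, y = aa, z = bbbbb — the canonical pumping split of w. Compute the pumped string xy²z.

aaaaabbbbb

xy^2z = a·aa·aa·bbbbb = aaaaabbbbb.
Reading y = aa takes M from 3 back to 3, so after x·y·y the machine is still in 3, and z then leads to the accepting state 1. Hence aaaaabbbbb ∈ L(M).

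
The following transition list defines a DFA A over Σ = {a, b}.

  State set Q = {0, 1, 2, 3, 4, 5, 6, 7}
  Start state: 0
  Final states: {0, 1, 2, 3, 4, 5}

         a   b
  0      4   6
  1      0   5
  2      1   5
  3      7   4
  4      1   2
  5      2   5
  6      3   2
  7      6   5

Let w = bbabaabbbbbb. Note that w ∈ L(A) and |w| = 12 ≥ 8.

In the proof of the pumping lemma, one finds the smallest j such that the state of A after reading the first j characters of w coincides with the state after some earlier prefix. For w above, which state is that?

2

State sequence: 0 -b-> 6 -b-> 2 -a-> 1 -b-> 5 -a-> 2 -a-> 1 -b-> 5 -b-> 5 -b-> 5 -b-> 5 -b-> 5 -b-> 5
First repeat at step 5: 2 was already visited.

The earliest repeat is at step j = 5: A is in 2, which it already visited at step i = 2.
Pumping length from the standard proof: p = 8 (the number of states). The repeated state found above gives |xy| = j ≤ 8 and |y| = j − i ≥ 1.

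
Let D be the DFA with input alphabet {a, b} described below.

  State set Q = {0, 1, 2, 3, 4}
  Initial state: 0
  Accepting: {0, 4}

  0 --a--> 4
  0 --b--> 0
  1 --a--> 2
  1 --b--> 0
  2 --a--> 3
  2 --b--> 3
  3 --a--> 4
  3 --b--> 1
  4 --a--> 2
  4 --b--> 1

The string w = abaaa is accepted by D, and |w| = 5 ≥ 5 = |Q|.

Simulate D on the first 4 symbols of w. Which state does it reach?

3

State sequence: 0 -a-> 4 -b-> 1 -a-> 2 -a-> 3

After reading 4 characters, D is in state 3.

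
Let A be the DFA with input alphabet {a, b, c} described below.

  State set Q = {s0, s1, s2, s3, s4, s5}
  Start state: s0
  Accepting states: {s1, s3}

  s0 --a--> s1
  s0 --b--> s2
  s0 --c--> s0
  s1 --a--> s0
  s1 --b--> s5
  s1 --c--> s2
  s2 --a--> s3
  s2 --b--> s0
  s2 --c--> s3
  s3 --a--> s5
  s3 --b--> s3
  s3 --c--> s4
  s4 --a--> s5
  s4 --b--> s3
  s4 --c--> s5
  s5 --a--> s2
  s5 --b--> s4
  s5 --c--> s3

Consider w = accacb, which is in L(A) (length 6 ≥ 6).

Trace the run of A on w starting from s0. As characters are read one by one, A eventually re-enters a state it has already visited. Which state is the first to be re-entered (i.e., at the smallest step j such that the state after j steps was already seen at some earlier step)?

s3

State sequence: s0 -a-> s1 -c-> s2 -c-> s3 -a-> s5 -c-> s3 -b-> s3
First repeat at step 5: s3 was already visited.

The earliest repeat is at step j = 5: A is in s3, which it already visited at step i = 3.
Pumping length from the standard proof: p = 6 (the number of states). The repeated state found above gives |xy| = j ≤ 6 and |y| = j − i ≥ 1.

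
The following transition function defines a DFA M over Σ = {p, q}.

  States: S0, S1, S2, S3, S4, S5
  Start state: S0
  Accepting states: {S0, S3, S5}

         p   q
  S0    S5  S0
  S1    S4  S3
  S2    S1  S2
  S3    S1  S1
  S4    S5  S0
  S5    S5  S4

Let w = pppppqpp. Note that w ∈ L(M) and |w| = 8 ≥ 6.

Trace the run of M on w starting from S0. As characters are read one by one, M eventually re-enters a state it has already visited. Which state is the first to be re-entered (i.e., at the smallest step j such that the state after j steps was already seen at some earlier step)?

State sequence: S0 -p-> S5 -p-> S5 -p-> S5 -p-> S5 -p-> S5 -q-> S4 -p-> S5 -p-> S5
First repeat at step 2: S5 was already visited.

The earliest repeat is at step j = 2: M is in S5, which it already visited at step i = 1.

S5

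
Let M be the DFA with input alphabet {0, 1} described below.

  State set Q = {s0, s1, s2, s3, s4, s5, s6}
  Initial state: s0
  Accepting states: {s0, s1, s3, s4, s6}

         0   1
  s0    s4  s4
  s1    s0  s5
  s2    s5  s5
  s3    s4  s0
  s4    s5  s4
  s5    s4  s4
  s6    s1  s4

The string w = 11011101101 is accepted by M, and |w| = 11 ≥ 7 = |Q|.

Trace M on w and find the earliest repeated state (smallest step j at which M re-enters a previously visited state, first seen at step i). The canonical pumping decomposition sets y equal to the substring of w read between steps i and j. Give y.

1

State sequence: s0 -1-> s4 -1-> s4 -0-> s5 -1-> s4 -1-> s4 -1-> s4 -0-> s5 -1-> s4 -1-> s4 -0-> s5 -1-> s4
First repeat at step 2: s4 was already visited.

So i = 1, j = 2, giving x = w[0:1] = 1, y = w[1:2] = 1, z = w[2:11] = 011101101.
Check: |xy| = 2 ≤ 7 and |y| = 1 ≥ 1. Reading y takes M from s4 back to s4, so every xyⁱz is accepted.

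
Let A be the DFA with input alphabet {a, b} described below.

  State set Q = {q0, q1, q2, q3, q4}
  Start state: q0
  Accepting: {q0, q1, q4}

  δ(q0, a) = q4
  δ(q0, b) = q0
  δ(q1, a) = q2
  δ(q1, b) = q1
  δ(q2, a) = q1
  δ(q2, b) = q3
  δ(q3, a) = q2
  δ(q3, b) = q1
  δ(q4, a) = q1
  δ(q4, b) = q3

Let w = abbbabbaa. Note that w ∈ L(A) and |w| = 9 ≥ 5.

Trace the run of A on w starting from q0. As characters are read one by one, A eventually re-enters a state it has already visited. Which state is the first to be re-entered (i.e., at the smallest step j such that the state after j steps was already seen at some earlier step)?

Run of A on w = a b b b a b b a a:
  step 0: q0  (start)
  step 1: q4  (read a: q0→q4)
  step 2: q3  (read b: q4→q3)
  step 3: q1  (read b: q3→q1)
  step 4: q1  (read b: q1→q1)   ← first repeat (q1 seen earlier)
  step 5: q2  (read a: q1→q2)
  step 6: q3  (read b: q2→q3)
  step 7: q1  (read b: q3→q1)
  step 8: q2  (read a: q1→q2)
  step 9: q1  (read a: q2→q1)

The earliest repeat is at step j = 4: A is in q1, which it already visited at step i = 3.
The DFA has 5 states, so the proof of the pumping lemma guarantees a repeated state among the first 5+1 visited; the segment between the two visits is the pumpable y.

q1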